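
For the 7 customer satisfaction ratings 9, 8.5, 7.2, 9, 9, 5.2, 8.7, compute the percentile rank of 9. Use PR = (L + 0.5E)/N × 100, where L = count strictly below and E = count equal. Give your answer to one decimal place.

78.6

N = 7.
Strictly below 9: 4. Equal to 9: 3.
PR = (4 + 0.5·3)/7 × 100 = 78.6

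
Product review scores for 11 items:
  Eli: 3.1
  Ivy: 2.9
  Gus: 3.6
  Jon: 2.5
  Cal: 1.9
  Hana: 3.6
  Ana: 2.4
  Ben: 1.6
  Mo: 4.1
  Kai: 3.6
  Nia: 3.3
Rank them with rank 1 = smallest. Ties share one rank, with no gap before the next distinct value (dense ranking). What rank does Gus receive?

Sorted (ascending): 1.6, 1.9, 2.4, 2.5, 2.9, 3.1, 3.3, 3.6, 3.6, 3.6, 4.1
The 3 values of 3.6 share dense rank 8.
Remaining distinct values take the next consecutive integers.
Gus has value 3.6 → rank 8.

8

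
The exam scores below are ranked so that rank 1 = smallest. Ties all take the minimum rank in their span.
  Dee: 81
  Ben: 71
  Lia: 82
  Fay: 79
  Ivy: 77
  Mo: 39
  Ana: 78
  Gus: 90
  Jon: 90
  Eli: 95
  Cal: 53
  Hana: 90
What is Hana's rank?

9

Sorted (ascending): 39, 53, 71, 77, 78, 79, 81, 82, 90, 90, 90, 95
The 3 values of 90 occupy positions 9–11 → each gets rank 9.
Hana has value 90 → rank 9.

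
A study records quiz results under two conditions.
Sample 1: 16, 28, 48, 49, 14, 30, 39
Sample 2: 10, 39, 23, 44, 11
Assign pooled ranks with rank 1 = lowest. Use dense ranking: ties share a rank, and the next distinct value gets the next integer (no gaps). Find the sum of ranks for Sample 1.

49

Sorted (ascending): 10, 11, 14, 16, 23, 28, 30, 39, 39, 44, 48, 49
The 2 values of 39 share dense rank 8.
Remaining distinct values take the next consecutive integers.
Sample 1 values → pooled ranks: 16→4, 28→6, 48→10, 49→11, 14→3, 30→7, 39→8
Rank sum = 4 + 6 + 10 + 11 + 3 + 7 + 8 = 49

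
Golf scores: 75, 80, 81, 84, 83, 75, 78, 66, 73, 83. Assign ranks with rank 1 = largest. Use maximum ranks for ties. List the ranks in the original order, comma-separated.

8, 5, 4, 1, 3, 8, 6, 10, 9, 3

Sorted (descending): 84, 83, 83, 81, 80, 78, 75, 75, 73, 66
The 2 values of 83 occupy positions 2–3 → each gets rank 3.
The 2 values of 75 occupy positions 7–8 → each gets rank 8.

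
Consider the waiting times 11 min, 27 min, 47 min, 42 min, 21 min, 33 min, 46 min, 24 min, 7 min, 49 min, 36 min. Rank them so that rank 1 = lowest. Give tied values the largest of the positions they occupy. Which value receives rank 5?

Sorted (ascending): 7, 11, 21, 24, 27, 33, 36, 42, 46, 47, 49
No ties — each value takes its position as its rank.
Rank 5 → value 27.

27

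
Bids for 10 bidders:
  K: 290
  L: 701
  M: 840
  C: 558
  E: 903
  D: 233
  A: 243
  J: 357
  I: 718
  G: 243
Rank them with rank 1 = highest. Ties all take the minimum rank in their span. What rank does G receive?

Sorted (descending): 903, 840, 718, 701, 558, 357, 290, 243, 243, 233
The 2 values of 243 occupy positions 8–9 → each gets rank 8.
G has value 243 → rank 8.

8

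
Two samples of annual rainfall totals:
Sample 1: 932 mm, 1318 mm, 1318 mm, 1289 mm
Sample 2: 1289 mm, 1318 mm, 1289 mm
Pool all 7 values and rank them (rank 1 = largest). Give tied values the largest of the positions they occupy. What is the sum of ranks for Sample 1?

19

Sorted (descending): 1318, 1318, 1318, 1289, 1289, 1289, 932
The 3 values of 1318 occupy positions 1–3 → each gets rank 3.
The 3 values of 1289 occupy positions 4–6 → each gets rank 6.
Sample 1 values → pooled ranks: 932→7, 1318→3, 1318→3, 1289→6
Rank sum = 7 + 3 + 3 + 6 = 19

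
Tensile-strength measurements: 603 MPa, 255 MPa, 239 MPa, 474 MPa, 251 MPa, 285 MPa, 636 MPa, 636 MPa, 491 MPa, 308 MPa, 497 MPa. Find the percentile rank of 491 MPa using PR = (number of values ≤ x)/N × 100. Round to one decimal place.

N = 11.
Strictly below 491: 6. Equal to 491: 1.
PR = 7/11 × 100 = 63.6

63.6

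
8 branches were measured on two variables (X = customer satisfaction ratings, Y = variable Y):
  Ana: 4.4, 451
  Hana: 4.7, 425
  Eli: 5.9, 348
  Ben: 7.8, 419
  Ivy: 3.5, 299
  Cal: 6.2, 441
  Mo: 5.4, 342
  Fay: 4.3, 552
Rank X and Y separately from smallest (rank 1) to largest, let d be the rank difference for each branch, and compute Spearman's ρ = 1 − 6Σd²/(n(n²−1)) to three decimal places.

-0.048

Ranks of variable 1: 3, 4, 6, 8, 1, 7, 5, 2
Ranks of variable 2: 7, 5, 3, 4, 1, 6, 2, 8
d = r₁ − r₂: -4, -1, 3, 4, 0, 1, 3, -6
d²: 16, 1, 9, 16, 0, 1, 9, 36; Σd² = 88
ρ = 1 − 6·88/(8·63) = 1 − 528/504 = -0.048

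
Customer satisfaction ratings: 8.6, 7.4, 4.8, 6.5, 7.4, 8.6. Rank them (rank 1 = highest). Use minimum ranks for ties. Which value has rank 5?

Sorted (descending): 8.6, 8.6, 7.4, 7.4, 6.5, 4.8
The 2 values of 8.6 occupy positions 1–2 → each gets rank 1.
The 2 values of 7.4 occupy positions 3–4 → each gets rank 3.
Rank 5 → value 6.5.

6.5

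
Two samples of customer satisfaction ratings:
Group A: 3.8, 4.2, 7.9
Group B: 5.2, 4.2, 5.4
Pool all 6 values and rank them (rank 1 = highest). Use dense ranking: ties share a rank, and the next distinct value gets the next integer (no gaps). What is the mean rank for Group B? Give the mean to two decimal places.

3.00

Sorted (descending): 7.9, 5.4, 5.2, 4.2, 4.2, 3.8
The 2 values of 4.2 share dense rank 4.
Remaining distinct values take the next consecutive integers.
Group B values → pooled ranks: 5.2→3, 4.2→4, 5.4→2
Mean rank = (3 + 4 + 2) / 3 = 3.00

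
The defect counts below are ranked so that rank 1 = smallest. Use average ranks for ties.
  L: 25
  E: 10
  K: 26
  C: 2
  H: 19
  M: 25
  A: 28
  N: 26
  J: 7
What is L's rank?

5.5

Sorted (ascending): 2, 7, 10, 19, 25, 25, 26, 26, 28
The 2 values of 25 occupy positions 5–6 → average rank (5+6)/2 = 5.5.
The 2 values of 26 occupy positions 7–8 → average rank (7+8)/2 = 7.5.
L has value 25 → rank 5.5.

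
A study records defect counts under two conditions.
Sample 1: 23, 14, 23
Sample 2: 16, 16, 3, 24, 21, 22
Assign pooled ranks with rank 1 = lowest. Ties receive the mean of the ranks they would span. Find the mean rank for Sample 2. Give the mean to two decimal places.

4.67

Sorted (ascending): 3, 14, 16, 16, 21, 22, 23, 23, 24
The 2 values of 16 occupy positions 3–4 → average rank (3+4)/2 = 3.5.
The 2 values of 23 occupy positions 7–8 → average rank (7+8)/2 = 7.5.
Sample 2 values → pooled ranks: 16→3.5, 16→3.5, 3→1, 24→9, 21→5, 22→6
Mean rank = (3.5 + 3.5 + 1 + 9 + 5 + 6) / 6 = 4.67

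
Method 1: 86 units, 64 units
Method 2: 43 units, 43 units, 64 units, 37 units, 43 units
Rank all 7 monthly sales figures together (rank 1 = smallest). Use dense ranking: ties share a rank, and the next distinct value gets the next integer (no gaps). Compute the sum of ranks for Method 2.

10

Sorted (ascending): 37, 43, 43, 43, 64, 64, 86
The 3 values of 43 share dense rank 2.
The 2 values of 64 share dense rank 3.
Remaining distinct values take the next consecutive integers.
Method 2 values → pooled ranks: 43→2, 43→2, 64→3, 37→1, 43→2
Rank sum = 2 + 2 + 3 + 1 + 2 = 10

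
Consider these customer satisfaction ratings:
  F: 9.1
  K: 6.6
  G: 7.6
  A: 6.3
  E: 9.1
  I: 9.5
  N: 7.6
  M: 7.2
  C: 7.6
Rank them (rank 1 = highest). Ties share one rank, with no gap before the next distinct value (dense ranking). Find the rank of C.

Sorted (descending): 9.5, 9.1, 9.1, 7.6, 7.6, 7.6, 7.2, 6.6, 6.3
The 2 values of 9.1 share dense rank 2.
The 3 values of 7.6 share dense rank 3.
Remaining distinct values take the next consecutive integers.
C has value 7.6 → rank 3.

3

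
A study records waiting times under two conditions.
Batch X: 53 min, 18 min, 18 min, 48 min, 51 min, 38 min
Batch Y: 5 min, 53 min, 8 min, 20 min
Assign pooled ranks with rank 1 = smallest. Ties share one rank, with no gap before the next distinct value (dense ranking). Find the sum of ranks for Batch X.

Sorted (ascending): 5, 8, 18, 18, 20, 38, 48, 51, 53, 53
The 2 values of 18 share dense rank 3.
The 2 values of 53 share dense rank 8.
Remaining distinct values take the next consecutive integers.
Batch X values → pooled ranks: 53→8, 18→3, 18→3, 48→6, 51→7, 38→5
Rank sum = 8 + 3 + 3 + 6 + 7 + 5 = 32

32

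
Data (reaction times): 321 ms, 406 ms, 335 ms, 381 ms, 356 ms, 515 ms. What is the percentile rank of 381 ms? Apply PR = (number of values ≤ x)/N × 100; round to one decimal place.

66.7

N = 6.
Strictly below 381: 3. Equal to 381: 1.
PR = 4/6 × 100 = 66.7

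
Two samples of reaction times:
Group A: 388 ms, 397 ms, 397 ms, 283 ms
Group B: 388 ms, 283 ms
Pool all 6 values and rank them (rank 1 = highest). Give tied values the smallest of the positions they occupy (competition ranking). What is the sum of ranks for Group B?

8

Sorted (descending): 397, 397, 388, 388, 283, 283
The 2 values of 397 occupy positions 1–2 → each gets rank 1.
The 2 values of 388 occupy positions 3–4 → each gets rank 3.
The 2 values of 283 occupy positions 5–6 → each gets rank 5.
Group B values → pooled ranks: 388→3, 283→5
Rank sum = 3 + 5 = 8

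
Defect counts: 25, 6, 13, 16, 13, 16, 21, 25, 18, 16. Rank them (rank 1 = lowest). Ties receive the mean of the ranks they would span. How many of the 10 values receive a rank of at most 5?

Sorted (ascending): 6, 13, 13, 16, 16, 16, 18, 21, 25, 25
The 2 values of 13 occupy positions 2–3 → average rank (2+3)/2 = 2.5.
The 3 values of 16 occupy positions 4–6 → average rank 5.
The 2 values of 25 occupy positions 9–10 → average rank (9+10)/2 = 9.5.
Ranks ≤ 5: {1, 2.5, 2.5, 5, 5, 5} → 6 values.

6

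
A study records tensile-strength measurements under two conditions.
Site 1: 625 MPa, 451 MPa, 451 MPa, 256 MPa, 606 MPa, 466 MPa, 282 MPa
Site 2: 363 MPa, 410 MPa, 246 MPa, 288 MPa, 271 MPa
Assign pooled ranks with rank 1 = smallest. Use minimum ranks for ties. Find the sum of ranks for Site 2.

Sorted (ascending): 246, 256, 271, 282, 288, 363, 410, 451, 451, 466, 606, 625
The 2 values of 451 occupy positions 8–9 → each gets rank 8.
Site 2 values → pooled ranks: 363→6, 410→7, 246→1, 288→5, 271→3
Rank sum = 6 + 7 + 1 + 5 + 3 = 22

22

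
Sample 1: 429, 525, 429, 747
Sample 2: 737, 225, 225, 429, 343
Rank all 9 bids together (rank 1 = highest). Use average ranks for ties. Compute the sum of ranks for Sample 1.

14

Sorted (descending): 747, 737, 525, 429, 429, 429, 343, 225, 225
The 3 values of 429 occupy positions 4–6 → average rank 5.
The 2 values of 225 occupy positions 8–9 → average rank (8+9)/2 = 8.5.
Sample 1 values → pooled ranks: 429→5, 525→3, 429→5, 747→1
Rank sum = 5 + 3 + 5 + 1 = 14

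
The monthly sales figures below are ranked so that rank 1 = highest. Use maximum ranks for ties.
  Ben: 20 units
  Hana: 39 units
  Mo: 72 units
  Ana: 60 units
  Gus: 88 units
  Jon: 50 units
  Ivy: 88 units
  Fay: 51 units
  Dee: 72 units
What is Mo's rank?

Sorted (descending): 88, 88, 72, 72, 60, 51, 50, 39, 20
The 2 values of 88 occupy positions 1–2 → each gets rank 2.
The 2 values of 72 occupy positions 3–4 → each gets rank 4.
Mo has value 72 units → rank 4.

4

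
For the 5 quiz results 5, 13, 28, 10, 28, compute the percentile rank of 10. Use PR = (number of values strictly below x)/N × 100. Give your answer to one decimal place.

N = 5.
Strictly below 10: 1. Equal to 10: 1.
PR = 1/5 × 100 = 20.0

20.0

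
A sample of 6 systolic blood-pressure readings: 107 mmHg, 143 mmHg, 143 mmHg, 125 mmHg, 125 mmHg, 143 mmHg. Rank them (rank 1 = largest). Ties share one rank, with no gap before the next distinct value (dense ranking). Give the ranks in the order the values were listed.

3, 1, 1, 2, 2, 1

Sorted (descending): 143, 143, 143, 125, 125, 107
The 3 values of 143 share dense rank 1.
The 2 values of 125 share dense rank 2.
Remaining distinct values take the next consecutive integers.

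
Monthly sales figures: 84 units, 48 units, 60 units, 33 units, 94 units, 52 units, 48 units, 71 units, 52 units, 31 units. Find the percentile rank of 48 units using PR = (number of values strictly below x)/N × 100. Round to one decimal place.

20.0

N = 10.
Strictly below 48: 2. Equal to 48: 2.
PR = 2/10 × 100 = 20.0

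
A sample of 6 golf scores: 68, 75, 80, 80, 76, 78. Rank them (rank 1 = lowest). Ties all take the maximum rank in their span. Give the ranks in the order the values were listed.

1, 2, 6, 6, 3, 4

Sorted (ascending): 68, 75, 76, 78, 80, 80
The 2 values of 80 occupy positions 5–6 → each gets rank 6.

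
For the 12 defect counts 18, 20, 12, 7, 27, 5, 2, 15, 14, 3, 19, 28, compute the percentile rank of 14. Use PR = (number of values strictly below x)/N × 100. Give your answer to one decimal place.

N = 12.
Strictly below 14: 5. Equal to 14: 1.
PR = 5/12 × 100 = 41.7

41.7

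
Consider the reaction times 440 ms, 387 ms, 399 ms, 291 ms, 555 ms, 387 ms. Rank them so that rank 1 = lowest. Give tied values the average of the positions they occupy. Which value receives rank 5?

Sorted (ascending): 291, 387, 387, 399, 440, 555
The 2 values of 387 occupy positions 2–3 → average rank (2+3)/2 = 2.5.
Rank 5 → value 440.

440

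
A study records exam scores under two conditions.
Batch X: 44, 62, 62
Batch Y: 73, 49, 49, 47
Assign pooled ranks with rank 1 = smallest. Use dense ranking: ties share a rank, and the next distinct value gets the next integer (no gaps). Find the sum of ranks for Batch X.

9

Sorted (ascending): 44, 47, 49, 49, 62, 62, 73
The 2 values of 49 share dense rank 3.
The 2 values of 62 share dense rank 4.
Remaining distinct values take the next consecutive integers.
Batch X values → pooled ranks: 44→1, 62→4, 62→4
Rank sum = 1 + 4 + 4 = 9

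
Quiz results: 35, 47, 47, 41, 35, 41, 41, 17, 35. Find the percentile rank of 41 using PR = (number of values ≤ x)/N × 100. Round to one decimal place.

N = 9.
Strictly below 41: 4. Equal to 41: 3.
PR = 7/9 × 100 = 77.8

77.8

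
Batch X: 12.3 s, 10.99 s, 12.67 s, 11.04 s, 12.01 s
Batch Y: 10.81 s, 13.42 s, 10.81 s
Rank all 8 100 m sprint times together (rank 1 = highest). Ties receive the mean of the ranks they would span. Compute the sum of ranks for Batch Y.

16

Sorted (descending): 13.42, 12.67, 12.3, 12.01, 11.04, 10.99, 10.81, 10.81
The 2 values of 10.81 occupy positions 7–8 → average rank (7+8)/2 = 7.5.
Batch Y values → pooled ranks: 10.81→7.5, 13.42→1, 10.81→7.5
Rank sum = 7.5 + 1 + 7.5 = 16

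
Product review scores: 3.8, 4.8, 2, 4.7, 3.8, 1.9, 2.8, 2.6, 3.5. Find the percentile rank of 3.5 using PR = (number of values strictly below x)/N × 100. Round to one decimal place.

N = 9.
Strictly below 3.5: 4. Equal to 3.5: 1.
PR = 4/9 × 100 = 44.4

44.4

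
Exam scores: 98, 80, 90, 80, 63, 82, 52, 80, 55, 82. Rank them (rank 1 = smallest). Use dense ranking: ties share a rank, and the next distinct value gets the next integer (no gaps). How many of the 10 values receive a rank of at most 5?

8

Sorted (ascending): 52, 55, 63, 80, 80, 80, 82, 82, 90, 98
The 3 values of 80 share dense rank 4.
The 2 values of 82 share dense rank 5.
Remaining distinct values take the next consecutive integers.
Ranks ≤ 5: {1, 2, 3, 4, 4, 4, 5, 5} → 8 values.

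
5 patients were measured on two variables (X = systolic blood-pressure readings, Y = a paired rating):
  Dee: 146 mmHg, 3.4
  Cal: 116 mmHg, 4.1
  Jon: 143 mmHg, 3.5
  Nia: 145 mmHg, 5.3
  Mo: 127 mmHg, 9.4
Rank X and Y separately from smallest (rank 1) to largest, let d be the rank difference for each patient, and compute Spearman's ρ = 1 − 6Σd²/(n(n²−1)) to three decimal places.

Ranks of variable 1: 5, 1, 3, 4, 2
Ranks of variable 2: 1, 3, 2, 4, 5
d = r₁ − r₂: 4, -2, 1, 0, -3
d²: 16, 4, 1, 0, 9; Σd² = 30
ρ = 1 − 6·30/(5·24) = 1 − 180/120 = -0.500

-0.500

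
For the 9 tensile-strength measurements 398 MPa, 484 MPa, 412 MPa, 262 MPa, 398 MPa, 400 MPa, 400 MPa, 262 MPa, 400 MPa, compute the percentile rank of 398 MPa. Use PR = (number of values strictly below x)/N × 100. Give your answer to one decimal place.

N = 9.
Strictly below 398: 2. Equal to 398: 2.
PR = 2/9 × 100 = 22.2

22.2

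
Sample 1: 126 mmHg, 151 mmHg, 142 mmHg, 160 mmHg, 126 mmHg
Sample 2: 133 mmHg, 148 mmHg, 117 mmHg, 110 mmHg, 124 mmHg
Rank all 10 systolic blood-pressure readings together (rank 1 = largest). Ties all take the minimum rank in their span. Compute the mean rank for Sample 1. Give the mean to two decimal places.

Sorted (descending): 160, 151, 148, 142, 133, 126, 126, 124, 117, 110
The 2 values of 126 occupy positions 6–7 → each gets rank 6.
Sample 1 values → pooled ranks: 126→6, 151→2, 142→4, 160→1, 126→6
Mean rank = (6 + 2 + 4 + 1 + 6) / 5 = 3.80

3.80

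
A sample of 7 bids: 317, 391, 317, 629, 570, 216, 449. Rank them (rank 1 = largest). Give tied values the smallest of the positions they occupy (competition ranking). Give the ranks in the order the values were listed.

5, 4, 5, 1, 2, 7, 3

Sorted (descending): 629, 570, 449, 391, 317, 317, 216
The 2 values of 317 occupy positions 5–6 → each gets rank 5.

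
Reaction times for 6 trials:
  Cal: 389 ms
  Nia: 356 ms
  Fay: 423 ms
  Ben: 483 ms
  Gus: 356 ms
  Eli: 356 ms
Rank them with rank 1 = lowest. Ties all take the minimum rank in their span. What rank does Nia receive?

1

Sorted (ascending): 356, 356, 356, 389, 423, 483
The 3 values of 356 occupy positions 1–3 → each gets rank 1.
Nia has value 356 ms → rank 1.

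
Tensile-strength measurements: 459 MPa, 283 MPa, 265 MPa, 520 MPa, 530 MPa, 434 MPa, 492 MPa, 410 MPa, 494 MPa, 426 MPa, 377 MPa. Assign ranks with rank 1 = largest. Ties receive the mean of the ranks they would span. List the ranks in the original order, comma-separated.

Sorted (descending): 530, 520, 494, 492, 459, 434, 426, 410, 377, 283, 265
No ties — each value takes its position as its rank.

5, 10, 11, 2, 1, 6, 4, 8, 3, 7, 9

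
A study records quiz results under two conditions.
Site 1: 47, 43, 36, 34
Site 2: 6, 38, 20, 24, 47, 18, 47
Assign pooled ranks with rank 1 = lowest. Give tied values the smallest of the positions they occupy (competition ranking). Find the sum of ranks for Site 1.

28

Sorted (ascending): 6, 18, 20, 24, 34, 36, 38, 43, 47, 47, 47
The 3 values of 47 occupy positions 9–11 → each gets rank 9.
Site 1 values → pooled ranks: 47→9, 43→8, 36→6, 34→5
Rank sum = 9 + 8 + 6 + 5 = 28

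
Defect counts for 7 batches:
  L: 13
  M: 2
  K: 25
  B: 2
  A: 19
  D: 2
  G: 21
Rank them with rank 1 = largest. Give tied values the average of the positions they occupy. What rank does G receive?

Sorted (descending): 25, 21, 19, 13, 2, 2, 2
The 3 values of 2 occupy positions 5–7 → average rank 6.
G has value 21 → rank 2.

2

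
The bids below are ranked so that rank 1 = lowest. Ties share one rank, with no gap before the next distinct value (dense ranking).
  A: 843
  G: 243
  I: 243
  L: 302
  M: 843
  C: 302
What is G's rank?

Sorted (ascending): 243, 243, 302, 302, 843, 843
The 2 values of 243 share dense rank 1.
The 2 values of 302 share dense rank 2.
The 2 values of 843 share dense rank 3.
G has value 243 → rank 1.

1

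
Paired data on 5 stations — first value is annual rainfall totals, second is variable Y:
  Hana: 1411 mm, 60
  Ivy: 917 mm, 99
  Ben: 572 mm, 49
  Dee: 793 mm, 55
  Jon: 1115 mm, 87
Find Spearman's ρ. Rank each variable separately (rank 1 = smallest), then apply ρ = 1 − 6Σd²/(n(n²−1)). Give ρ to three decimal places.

Ranks of variable 1: 5, 3, 1, 2, 4
Ranks of variable 2: 3, 5, 1, 2, 4
d = r₁ − r₂: 2, -2, 0, 0, 0
d²: 4, 4, 0, 0, 0; Σd² = 8
ρ = 1 − 6·8/(5·24) = 1 − 48/120 = 0.600

0.600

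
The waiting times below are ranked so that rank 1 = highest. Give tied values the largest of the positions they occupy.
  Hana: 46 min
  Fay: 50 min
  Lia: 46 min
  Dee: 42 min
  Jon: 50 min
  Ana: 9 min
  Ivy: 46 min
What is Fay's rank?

2

Sorted (descending): 50, 50, 46, 46, 46, 42, 9
The 2 values of 50 occupy positions 1–2 → each gets rank 2.
The 3 values of 46 occupy positions 3–5 → each gets rank 5.
Fay has value 50 min → rank 2.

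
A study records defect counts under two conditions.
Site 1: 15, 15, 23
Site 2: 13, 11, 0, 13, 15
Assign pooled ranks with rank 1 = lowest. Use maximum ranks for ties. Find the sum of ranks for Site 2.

18

Sorted (ascending): 0, 11, 13, 13, 15, 15, 15, 23
The 2 values of 13 occupy positions 3–4 → each gets rank 4.
The 3 values of 15 occupy positions 5–7 → each gets rank 7.
Site 2 values → pooled ranks: 13→4, 11→2, 0→1, 13→4, 15→7
Rank sum = 4 + 2 + 1 + 4 + 7 = 18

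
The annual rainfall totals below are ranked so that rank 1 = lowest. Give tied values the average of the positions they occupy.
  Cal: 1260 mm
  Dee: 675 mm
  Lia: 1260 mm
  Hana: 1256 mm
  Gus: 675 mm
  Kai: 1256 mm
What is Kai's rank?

Sorted (ascending): 675, 675, 1256, 1256, 1260, 1260
The 2 values of 675 occupy positions 1–2 → average rank (1+2)/2 = 1.5.
The 2 values of 1256 occupy positions 3–4 → average rank (3+4)/2 = 3.5.
The 2 values of 1260 occupy positions 5–6 → average rank (5+6)/2 = 5.5.
Kai has value 1256 mm → rank 3.5.

3.5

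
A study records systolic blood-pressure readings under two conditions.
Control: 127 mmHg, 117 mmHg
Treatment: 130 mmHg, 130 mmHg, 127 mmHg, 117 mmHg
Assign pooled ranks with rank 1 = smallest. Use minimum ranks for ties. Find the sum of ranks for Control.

4

Sorted (ascending): 117, 117, 127, 127, 130, 130
The 2 values of 117 occupy positions 1–2 → each gets rank 1.
The 2 values of 127 occupy positions 3–4 → each gets rank 3.
The 2 values of 130 occupy positions 5–6 → each gets rank 5.
Control values → pooled ranks: 127→3, 117→1
Rank sum = 3 + 1 = 4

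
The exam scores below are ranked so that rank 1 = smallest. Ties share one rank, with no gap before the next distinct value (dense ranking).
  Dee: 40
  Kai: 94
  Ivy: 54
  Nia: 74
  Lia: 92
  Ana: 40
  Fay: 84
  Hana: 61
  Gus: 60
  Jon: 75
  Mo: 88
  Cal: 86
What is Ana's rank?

1

Sorted (ascending): 40, 40, 54, 60, 61, 74, 75, 84, 86, 88, 92, 94
The 2 values of 40 share dense rank 1.
Remaining distinct values take the next consecutive integers.
Ana has value 40 → rank 1.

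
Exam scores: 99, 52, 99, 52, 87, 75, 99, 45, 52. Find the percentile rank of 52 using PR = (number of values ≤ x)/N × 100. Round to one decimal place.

N = 9.
Strictly below 52: 1. Equal to 52: 3.
PR = 4/9 × 100 = 44.4

44.4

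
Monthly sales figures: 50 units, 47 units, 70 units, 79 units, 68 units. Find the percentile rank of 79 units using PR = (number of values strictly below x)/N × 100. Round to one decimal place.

N = 5.
Strictly below 79: 4. Equal to 79: 1.
PR = 4/5 × 100 = 80.0

80.0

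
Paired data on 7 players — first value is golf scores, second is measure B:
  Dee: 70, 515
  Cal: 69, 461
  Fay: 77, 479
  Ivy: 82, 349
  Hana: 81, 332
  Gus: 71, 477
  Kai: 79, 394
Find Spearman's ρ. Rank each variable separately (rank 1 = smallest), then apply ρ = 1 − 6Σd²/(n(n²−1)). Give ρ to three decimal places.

Ranks of variable 1: 2, 1, 4, 7, 6, 3, 5
Ranks of variable 2: 7, 4, 6, 2, 1, 5, 3
d = r₁ − r₂: -5, -3, -2, 5, 5, -2, 2
d²: 25, 9, 4, 25, 25, 4, 4; Σd² = 96
ρ = 1 − 6·96/(7·48) = 1 − 576/336 = -0.714

-0.714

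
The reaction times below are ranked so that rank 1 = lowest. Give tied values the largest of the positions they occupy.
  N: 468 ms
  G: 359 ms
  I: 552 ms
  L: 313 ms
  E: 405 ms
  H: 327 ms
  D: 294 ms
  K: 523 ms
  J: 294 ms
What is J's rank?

2

Sorted (ascending): 294, 294, 313, 327, 359, 405, 468, 523, 552
The 2 values of 294 occupy positions 1–2 → each gets rank 2.
J has value 294 ms → rank 2.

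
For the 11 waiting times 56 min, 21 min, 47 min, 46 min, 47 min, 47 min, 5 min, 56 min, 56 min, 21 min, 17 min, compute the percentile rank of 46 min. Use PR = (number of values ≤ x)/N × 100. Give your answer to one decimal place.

45.5

N = 11.
Strictly below 46: 4. Equal to 46: 1.
PR = 5/11 × 100 = 45.5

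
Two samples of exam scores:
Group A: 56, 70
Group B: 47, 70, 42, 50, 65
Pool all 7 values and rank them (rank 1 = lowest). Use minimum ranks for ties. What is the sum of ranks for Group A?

10

Sorted (ascending): 42, 47, 50, 56, 65, 70, 70
The 2 values of 70 occupy positions 6–7 → each gets rank 6.
Group A values → pooled ranks: 56→4, 70→6
Rank sum = 4 + 6 = 10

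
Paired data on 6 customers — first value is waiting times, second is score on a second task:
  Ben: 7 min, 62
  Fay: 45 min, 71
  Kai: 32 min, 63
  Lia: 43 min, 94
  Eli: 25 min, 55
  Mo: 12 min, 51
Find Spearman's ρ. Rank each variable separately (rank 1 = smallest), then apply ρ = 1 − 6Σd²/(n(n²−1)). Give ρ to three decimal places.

Ranks of variable 1: 1, 6, 4, 5, 3, 2
Ranks of variable 2: 3, 5, 4, 6, 2, 1
d = r₁ − r₂: -2, 1, 0, -1, 1, 1
d²: 4, 1, 0, 1, 1, 1; Σd² = 8
ρ = 1 − 6·8/(6·35) = 1 − 48/210 = 0.771

0.771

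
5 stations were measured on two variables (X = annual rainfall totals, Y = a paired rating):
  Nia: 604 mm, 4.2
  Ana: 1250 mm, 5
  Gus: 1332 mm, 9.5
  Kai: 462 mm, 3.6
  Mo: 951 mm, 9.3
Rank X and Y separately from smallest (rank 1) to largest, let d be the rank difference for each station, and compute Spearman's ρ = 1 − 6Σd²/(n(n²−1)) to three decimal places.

0.900

Ranks of variable 1: 2, 4, 5, 1, 3
Ranks of variable 2: 2, 3, 5, 1, 4
d = r₁ − r₂: 0, 1, 0, 0, -1
d²: 0, 1, 0, 0, 1; Σd² = 2
ρ = 1 − 6·2/(5·24) = 1 − 12/120 = 0.900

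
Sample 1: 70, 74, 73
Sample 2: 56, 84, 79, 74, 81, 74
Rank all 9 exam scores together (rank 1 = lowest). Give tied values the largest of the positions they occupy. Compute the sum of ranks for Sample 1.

Sorted (ascending): 56, 70, 73, 74, 74, 74, 79, 81, 84
The 3 values of 74 occupy positions 4–6 → each gets rank 6.
Sample 1 values → pooled ranks: 70→2, 74→6, 73→3
Rank sum = 2 + 6 + 3 = 11

11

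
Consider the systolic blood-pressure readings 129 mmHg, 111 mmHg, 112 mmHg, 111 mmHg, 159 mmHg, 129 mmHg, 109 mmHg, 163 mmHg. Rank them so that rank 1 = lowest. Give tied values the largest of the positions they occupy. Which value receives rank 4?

Sorted (ascending): 109, 111, 111, 112, 129, 129, 159, 163
The 2 values of 111 occupy positions 2–3 → each gets rank 3.
The 2 values of 129 occupy positions 5–6 → each gets rank 6.
Rank 4 → value 112.

112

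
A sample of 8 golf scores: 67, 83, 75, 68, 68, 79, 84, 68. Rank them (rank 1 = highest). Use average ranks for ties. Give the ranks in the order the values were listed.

8, 2, 4, 6, 6, 3, 1, 6

Sorted (descending): 84, 83, 79, 75, 68, 68, 68, 67
The 3 values of 68 occupy positions 5–7 → average rank 6.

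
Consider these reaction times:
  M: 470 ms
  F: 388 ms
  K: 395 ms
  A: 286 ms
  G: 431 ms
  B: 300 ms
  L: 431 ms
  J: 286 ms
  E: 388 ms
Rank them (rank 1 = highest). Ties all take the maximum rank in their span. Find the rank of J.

9

Sorted (descending): 470, 431, 431, 395, 388, 388, 300, 286, 286
The 2 values of 431 occupy positions 2–3 → each gets rank 3.
The 2 values of 388 occupy positions 5–6 → each gets rank 6.
The 2 values of 286 occupy positions 8–9 → each gets rank 9.
J has value 286 ms → rank 9.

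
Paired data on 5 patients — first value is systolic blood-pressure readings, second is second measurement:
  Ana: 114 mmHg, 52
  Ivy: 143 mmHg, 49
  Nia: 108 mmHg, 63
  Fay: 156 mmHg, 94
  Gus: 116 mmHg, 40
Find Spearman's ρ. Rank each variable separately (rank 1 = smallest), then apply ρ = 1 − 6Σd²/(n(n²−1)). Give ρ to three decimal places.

0.100

Ranks of variable 1: 2, 4, 1, 5, 3
Ranks of variable 2: 3, 2, 4, 5, 1
d = r₁ − r₂: -1, 2, -3, 0, 2
d²: 1, 4, 9, 0, 4; Σd² = 18
ρ = 1 − 6·18/(5·24) = 1 − 108/120 = 0.100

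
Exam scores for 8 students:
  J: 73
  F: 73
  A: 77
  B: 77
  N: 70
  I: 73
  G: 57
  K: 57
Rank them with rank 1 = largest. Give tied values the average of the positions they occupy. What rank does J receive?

4

Sorted (descending): 77, 77, 73, 73, 73, 70, 57, 57
The 2 values of 77 occupy positions 1–2 → average rank (1+2)/2 = 1.5.
The 3 values of 73 occupy positions 3–5 → average rank 4.
The 2 values of 57 occupy positions 7–8 → average rank (7+8)/2 = 7.5.
J has value 73 → rank 4.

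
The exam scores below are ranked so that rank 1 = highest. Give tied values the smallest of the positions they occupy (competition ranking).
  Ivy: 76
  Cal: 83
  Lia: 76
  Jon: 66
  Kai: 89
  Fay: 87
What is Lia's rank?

4

Sorted (descending): 89, 87, 83, 76, 76, 66
The 2 values of 76 occupy positions 4–5 → each gets rank 4.
Lia has value 76 → rank 4.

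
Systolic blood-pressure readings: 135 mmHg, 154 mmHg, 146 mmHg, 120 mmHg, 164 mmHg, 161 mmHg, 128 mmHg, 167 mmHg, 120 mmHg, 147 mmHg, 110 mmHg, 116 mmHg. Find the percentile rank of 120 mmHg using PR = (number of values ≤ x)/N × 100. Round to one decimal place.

N = 12.
Strictly below 120: 2. Equal to 120: 2.
PR = 4/12 × 100 = 33.3

33.3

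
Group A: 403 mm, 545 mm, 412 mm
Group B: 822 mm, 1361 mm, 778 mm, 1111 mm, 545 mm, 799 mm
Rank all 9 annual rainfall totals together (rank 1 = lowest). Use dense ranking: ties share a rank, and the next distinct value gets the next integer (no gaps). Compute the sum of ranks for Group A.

6

Sorted (ascending): 403, 412, 545, 545, 778, 799, 822, 1111, 1361
The 2 values of 545 share dense rank 3.
Remaining distinct values take the next consecutive integers.
Group A values → pooled ranks: 403→1, 545→3, 412→2
Rank sum = 1 + 3 + 2 = 6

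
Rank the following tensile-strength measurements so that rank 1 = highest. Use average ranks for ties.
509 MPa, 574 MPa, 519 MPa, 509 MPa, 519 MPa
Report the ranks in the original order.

Sorted (descending): 574, 519, 519, 509, 509
The 2 values of 519 occupy positions 2–3 → average rank (2+3)/2 = 2.5.
The 2 values of 509 occupy positions 4–5 → average rank (4+5)/2 = 4.5.

4.5, 1, 2.5, 4.5, 2.5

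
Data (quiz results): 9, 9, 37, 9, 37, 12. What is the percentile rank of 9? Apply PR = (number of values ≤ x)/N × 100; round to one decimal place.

50.0

N = 6.
Strictly below 9: 0. Equal to 9: 3.
PR = 3/6 × 100 = 50.0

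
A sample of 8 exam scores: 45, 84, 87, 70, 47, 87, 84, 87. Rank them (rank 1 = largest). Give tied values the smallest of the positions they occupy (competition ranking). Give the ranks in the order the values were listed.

Sorted (descending): 87, 87, 87, 84, 84, 70, 47, 45
The 3 values of 87 occupy positions 1–3 → each gets rank 1.
The 2 values of 84 occupy positions 4–5 → each gets rank 4.

8, 4, 1, 6, 7, 1, 4, 1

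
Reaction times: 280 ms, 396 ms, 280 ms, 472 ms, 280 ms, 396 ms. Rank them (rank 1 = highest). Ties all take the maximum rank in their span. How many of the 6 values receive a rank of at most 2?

Sorted (descending): 472, 396, 396, 280, 280, 280
The 2 values of 396 occupy positions 2–3 → each gets rank 3.
The 3 values of 280 occupy positions 4–6 → each gets rank 6.
Ranks ≤ 2: {1} → 1 value.

1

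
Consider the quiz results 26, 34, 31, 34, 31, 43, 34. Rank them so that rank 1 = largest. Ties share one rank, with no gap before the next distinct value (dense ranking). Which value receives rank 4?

26

Sorted (descending): 43, 34, 34, 34, 31, 31, 26
The 3 values of 34 share dense rank 2.
The 2 values of 31 share dense rank 3.
Remaining distinct values take the next consecutive integers.
Rank 4 → value 26.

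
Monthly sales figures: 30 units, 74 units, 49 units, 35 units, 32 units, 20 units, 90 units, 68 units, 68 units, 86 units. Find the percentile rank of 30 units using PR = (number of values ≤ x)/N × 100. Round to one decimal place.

N = 10.
Strictly below 30: 1. Equal to 30: 1.
PR = 2/10 × 100 = 20.0

20.0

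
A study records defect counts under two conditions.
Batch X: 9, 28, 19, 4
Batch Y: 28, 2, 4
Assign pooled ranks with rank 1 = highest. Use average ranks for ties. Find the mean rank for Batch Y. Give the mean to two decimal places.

4.67

Sorted (descending): 28, 28, 19, 9, 4, 4, 2
The 2 values of 28 occupy positions 1–2 → average rank (1+2)/2 = 1.5.
The 2 values of 4 occupy positions 5–6 → average rank (5+6)/2 = 5.5.
Batch Y values → pooled ranks: 28→1.5, 2→7, 4→5.5
Mean rank = (1.5 + 7 + 5.5) / 3 = 4.67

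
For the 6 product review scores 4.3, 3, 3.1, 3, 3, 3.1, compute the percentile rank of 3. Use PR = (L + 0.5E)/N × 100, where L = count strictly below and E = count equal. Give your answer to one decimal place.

N = 6.
Strictly below 3: 0. Equal to 3: 3.
PR = (0 + 0.5·3)/6 × 100 = 25.0

25.0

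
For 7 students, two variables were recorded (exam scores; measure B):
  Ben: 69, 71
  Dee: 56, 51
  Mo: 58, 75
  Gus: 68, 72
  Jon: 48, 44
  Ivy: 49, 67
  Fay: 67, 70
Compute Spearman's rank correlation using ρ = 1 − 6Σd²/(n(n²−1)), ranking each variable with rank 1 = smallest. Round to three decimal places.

Ranks of variable 1: 7, 3, 4, 6, 1, 2, 5
Ranks of variable 2: 5, 2, 7, 6, 1, 3, 4
d = r₁ − r₂: 2, 1, -3, 0, 0, -1, 1
d²: 4, 1, 9, 0, 0, 1, 1; Σd² = 16
ρ = 1 − 6·16/(7·48) = 1 − 96/336 = 0.714

0.714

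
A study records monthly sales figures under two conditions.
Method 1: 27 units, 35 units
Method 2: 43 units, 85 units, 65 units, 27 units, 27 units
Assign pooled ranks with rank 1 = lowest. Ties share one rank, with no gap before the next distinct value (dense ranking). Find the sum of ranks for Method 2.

14

Sorted (ascending): 27, 27, 27, 35, 43, 65, 85
The 3 values of 27 share dense rank 1.
Remaining distinct values take the next consecutive integers.
Method 2 values → pooled ranks: 43→3, 85→5, 65→4, 27→1, 27→1
Rank sum = 3 + 5 + 4 + 1 + 1 = 14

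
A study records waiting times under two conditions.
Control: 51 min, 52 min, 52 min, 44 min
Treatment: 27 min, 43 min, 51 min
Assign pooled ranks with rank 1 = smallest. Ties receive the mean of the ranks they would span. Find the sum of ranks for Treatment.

7.5

Sorted (ascending): 27, 43, 44, 51, 51, 52, 52
The 2 values of 51 occupy positions 4–5 → average rank (4+5)/2 = 4.5.
The 2 values of 52 occupy positions 6–7 → average rank (6+7)/2 = 6.5.
Treatment values → pooled ranks: 27→1, 43→2, 51→4.5
Rank sum = 1 + 2 + 4.5 = 7.5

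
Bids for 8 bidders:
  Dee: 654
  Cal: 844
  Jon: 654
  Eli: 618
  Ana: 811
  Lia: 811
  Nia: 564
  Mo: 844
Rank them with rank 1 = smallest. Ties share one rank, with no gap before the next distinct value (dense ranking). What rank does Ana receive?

Sorted (ascending): 564, 618, 654, 654, 811, 811, 844, 844
The 2 values of 654 share dense rank 3.
The 2 values of 811 share dense rank 4.
The 2 values of 844 share dense rank 5.
Remaining distinct values take the next consecutive integers.
Ana has value 811 → rank 4.

4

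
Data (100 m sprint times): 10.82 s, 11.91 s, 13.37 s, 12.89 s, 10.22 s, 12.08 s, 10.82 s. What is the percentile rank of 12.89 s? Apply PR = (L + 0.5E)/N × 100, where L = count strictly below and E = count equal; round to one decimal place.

78.6

N = 7.
Strictly below 12.89: 5. Equal to 12.89: 1.
PR = (5 + 0.5·1)/7 × 100 = 78.6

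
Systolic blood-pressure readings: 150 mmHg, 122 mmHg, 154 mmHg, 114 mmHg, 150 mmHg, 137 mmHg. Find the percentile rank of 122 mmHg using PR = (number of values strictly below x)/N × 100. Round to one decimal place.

N = 6.
Strictly below 122: 1. Equal to 122: 1.
PR = 1/6 × 100 = 16.7

16.7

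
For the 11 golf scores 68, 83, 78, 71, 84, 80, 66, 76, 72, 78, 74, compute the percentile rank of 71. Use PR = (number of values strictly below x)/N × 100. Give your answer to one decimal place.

18.2

N = 11.
Strictly below 71: 2. Equal to 71: 1.
PR = 2/11 × 100 = 18.2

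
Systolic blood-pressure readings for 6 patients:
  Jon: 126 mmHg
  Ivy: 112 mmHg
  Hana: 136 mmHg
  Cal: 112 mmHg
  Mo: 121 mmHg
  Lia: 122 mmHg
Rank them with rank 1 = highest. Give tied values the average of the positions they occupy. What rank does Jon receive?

Sorted (descending): 136, 126, 122, 121, 112, 112
The 2 values of 112 occupy positions 5–6 → average rank (5+6)/2 = 5.5.
Jon has value 126 mmHg → rank 2.

2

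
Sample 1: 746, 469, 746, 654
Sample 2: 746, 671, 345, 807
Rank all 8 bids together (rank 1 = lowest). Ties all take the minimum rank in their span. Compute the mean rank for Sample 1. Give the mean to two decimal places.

Sorted (ascending): 345, 469, 654, 671, 746, 746, 746, 807
The 3 values of 746 occupy positions 5–7 → each gets rank 5.
Sample 1 values → pooled ranks: 746→5, 469→2, 746→5, 654→3
Mean rank = (5 + 2 + 5 + 3) / 4 = 3.75

3.75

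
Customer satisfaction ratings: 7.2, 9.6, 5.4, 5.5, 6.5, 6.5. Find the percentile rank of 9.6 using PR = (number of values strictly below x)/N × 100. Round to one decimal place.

83.3

N = 6.
Strictly below 9.6: 5. Equal to 9.6: 1.
PR = 5/6 × 100 = 83.3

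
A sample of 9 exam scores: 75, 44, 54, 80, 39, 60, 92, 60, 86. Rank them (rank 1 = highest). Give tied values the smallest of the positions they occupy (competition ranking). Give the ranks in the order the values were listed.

4, 8, 7, 3, 9, 5, 1, 5, 2

Sorted (descending): 92, 86, 80, 75, 60, 60, 54, 44, 39
The 2 values of 60 occupy positions 5–6 → each gets rank 5.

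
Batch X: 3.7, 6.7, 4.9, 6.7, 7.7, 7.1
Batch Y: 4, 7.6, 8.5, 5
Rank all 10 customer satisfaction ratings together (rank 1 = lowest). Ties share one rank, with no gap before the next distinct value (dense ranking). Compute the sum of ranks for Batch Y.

Sorted (ascending): 3.7, 4, 4.9, 5, 6.7, 6.7, 7.1, 7.6, 7.7, 8.5
The 2 values of 6.7 share dense rank 5.
Remaining distinct values take the next consecutive integers.
Batch Y values → pooled ranks: 4→2, 7.6→7, 8.5→9, 5→4
Rank sum = 2 + 7 + 9 + 4 = 22

22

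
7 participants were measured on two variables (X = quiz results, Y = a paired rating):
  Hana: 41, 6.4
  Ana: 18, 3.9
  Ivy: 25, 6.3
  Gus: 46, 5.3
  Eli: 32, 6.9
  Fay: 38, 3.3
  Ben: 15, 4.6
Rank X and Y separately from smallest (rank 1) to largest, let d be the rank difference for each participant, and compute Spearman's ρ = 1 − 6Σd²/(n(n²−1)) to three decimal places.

0.250

Ranks of variable 1: 6, 2, 3, 7, 4, 5, 1
Ranks of variable 2: 6, 2, 5, 4, 7, 1, 3
d = r₁ − r₂: 0, 0, -2, 3, -3, 4, -2
d²: 0, 0, 4, 9, 9, 16, 4; Σd² = 42
ρ = 1 − 6·42/(7·48) = 1 − 252/336 = 0.250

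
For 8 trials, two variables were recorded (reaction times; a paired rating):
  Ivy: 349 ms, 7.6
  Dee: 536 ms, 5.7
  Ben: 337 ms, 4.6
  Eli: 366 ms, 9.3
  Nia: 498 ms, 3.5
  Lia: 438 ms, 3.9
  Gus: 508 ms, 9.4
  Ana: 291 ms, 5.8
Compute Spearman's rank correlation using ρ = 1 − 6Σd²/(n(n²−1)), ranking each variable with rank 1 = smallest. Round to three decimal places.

Ranks of variable 1: 3, 8, 2, 4, 6, 5, 7, 1
Ranks of variable 2: 6, 4, 3, 7, 1, 2, 8, 5
d = r₁ − r₂: -3, 4, -1, -3, 5, 3, -1, -4
d²: 9, 16, 1, 9, 25, 9, 1, 16; Σd² = 86
ρ = 1 − 6·86/(8·63) = 1 − 516/504 = -0.024

-0.024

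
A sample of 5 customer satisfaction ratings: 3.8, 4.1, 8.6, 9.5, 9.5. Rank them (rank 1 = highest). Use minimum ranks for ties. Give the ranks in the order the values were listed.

5, 4, 3, 1, 1

Sorted (descending): 9.5, 9.5, 8.6, 4.1, 3.8
The 2 values of 9.5 occupy positions 1–2 → each gets rank 1.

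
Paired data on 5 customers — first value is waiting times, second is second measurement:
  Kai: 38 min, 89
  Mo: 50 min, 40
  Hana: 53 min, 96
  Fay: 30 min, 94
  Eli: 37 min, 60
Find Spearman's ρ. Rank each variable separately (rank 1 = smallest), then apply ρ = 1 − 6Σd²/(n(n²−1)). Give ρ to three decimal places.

Ranks of variable 1: 3, 4, 5, 1, 2
Ranks of variable 2: 3, 1, 5, 4, 2
d = r₁ − r₂: 0, 3, 0, -3, 0
d²: 0, 9, 0, 9, 0; Σd² = 18
ρ = 1 − 6·18/(5·24) = 1 − 108/120 = 0.100

0.100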